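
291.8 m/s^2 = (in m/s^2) 291.8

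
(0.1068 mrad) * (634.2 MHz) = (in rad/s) 6.773e+04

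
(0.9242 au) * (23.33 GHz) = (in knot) 6.27e+21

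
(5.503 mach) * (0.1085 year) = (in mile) 3.984e+06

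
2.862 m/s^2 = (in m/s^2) 2.862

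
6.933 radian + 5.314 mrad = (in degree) 397.5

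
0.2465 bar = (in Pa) 2.465e+04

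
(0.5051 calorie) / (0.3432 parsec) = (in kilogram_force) 2.035e-17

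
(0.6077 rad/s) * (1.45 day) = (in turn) 1.212e+04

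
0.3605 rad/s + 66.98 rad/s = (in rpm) 643.1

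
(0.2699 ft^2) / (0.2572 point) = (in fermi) 2.764e+17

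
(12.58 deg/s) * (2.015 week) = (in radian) 2.676e+05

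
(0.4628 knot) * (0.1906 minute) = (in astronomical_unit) 1.82e-11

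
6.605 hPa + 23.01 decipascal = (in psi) 0.09613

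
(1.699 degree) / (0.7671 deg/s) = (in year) 7.023e-08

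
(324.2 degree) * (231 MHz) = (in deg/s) 7.489e+10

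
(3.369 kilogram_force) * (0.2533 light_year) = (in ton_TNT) 1.892e+07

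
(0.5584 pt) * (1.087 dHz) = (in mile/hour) 4.79e-05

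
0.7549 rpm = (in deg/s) 4.529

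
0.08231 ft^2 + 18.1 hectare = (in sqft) 1.948e+06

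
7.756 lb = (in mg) 3.518e+06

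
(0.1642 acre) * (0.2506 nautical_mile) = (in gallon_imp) 6.784e+07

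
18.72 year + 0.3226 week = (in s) 5.905e+08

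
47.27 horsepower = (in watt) 3.525e+04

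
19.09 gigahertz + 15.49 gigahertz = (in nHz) 3.458e+19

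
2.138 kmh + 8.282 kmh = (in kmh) 10.42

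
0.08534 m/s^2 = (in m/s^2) 0.08534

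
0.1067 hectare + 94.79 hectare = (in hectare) 94.9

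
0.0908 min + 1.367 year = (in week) 71.28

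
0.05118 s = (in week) 8.462e-08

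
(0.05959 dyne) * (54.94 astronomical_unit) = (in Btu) 4642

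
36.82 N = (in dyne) 3.682e+06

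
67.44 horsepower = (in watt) 5.029e+04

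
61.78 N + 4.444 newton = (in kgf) 6.753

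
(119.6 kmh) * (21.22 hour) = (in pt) 7.194e+09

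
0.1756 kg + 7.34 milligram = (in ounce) 6.194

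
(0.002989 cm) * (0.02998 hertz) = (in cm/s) 8.961e-05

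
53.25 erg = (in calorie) 1.273e-06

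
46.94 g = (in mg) 4.694e+04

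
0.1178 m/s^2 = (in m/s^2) 0.1178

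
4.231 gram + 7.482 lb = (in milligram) 3.398e+06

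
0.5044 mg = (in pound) 1.112e-06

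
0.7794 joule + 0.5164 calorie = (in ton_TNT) 7.027e-10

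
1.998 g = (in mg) 1998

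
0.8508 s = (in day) 9.847e-06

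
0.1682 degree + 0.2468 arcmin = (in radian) 0.003007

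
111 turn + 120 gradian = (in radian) 699.3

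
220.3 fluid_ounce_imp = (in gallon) 1.654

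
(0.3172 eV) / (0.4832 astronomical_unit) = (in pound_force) 1.581e-31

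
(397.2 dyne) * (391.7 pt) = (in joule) 0.0005489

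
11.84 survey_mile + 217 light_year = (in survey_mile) 1.276e+15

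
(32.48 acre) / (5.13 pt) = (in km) 7.263e+04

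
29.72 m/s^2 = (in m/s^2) 29.72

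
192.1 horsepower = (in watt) 1.432e+05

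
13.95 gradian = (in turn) 0.03488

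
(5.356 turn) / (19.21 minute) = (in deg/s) 1.673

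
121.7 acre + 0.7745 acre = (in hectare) 49.56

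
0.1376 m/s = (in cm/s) 13.76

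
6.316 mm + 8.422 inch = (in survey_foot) 0.7226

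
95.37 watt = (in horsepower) 0.1279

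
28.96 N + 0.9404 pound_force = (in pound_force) 7.451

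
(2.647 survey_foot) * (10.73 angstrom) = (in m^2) 8.657e-10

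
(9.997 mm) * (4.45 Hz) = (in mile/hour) 0.09951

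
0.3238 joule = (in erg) 3.238e+06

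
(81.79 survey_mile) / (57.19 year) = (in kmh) 0.0002627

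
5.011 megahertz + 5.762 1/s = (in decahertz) 5.011e+05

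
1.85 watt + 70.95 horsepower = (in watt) 5.291e+04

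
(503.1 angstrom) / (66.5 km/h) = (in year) 8.636e-17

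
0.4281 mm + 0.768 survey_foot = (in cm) 23.45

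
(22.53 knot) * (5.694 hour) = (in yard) 2.598e+05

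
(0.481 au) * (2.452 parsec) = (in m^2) 5.444e+27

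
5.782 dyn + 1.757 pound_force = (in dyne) 7.816e+05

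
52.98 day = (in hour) 1272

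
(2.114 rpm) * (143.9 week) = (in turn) 3.066e+06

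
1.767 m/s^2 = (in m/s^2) 1.767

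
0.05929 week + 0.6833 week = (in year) 0.01424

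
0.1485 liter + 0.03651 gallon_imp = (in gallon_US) 0.08308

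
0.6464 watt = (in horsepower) 0.0008668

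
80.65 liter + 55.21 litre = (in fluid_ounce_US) 4594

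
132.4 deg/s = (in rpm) 22.07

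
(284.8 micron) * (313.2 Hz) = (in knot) 0.1734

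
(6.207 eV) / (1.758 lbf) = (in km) 1.272e-22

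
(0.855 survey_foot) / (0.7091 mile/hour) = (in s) 0.8221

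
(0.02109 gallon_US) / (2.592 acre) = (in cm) 7.611e-07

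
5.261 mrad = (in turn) 0.0008373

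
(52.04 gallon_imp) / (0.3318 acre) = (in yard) 0.0001927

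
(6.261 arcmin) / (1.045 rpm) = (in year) 5.277e-10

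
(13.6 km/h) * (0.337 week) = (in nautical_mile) 415.8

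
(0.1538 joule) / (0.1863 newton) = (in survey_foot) 2.708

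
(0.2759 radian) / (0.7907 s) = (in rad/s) 0.3489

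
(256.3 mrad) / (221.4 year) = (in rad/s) 3.671e-11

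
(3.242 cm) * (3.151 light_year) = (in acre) 2.388e+11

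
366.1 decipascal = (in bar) 0.0003661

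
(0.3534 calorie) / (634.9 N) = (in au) 1.557e-14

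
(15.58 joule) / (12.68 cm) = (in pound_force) 27.62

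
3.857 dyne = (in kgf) 3.933e-06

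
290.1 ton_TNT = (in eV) 7.576e+30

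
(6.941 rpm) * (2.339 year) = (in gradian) 3.413e+09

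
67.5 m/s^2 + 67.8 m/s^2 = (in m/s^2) 135.3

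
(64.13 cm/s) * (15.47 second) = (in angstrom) 9.921e+10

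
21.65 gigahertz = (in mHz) 2.165e+13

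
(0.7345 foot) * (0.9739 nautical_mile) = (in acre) 0.09978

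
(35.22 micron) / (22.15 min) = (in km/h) 9.54e-08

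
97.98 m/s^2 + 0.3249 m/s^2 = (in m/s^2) 98.3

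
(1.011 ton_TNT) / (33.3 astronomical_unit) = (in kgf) 8.659e-05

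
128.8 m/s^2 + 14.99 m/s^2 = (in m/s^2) 143.8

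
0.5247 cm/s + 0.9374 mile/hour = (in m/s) 0.4243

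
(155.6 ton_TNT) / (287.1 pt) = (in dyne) 6.428e+17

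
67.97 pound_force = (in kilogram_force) 30.83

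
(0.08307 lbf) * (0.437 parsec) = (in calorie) 1.191e+15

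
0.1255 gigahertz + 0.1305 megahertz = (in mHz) 1.256e+11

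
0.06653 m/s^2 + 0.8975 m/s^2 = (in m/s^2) 0.964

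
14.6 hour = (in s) 5.256e+04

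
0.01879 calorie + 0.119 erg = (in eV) 4.907e+17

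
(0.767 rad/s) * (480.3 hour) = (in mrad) 1.326e+09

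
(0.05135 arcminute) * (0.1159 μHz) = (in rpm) 1.653e-11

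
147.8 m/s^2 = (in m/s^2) 147.8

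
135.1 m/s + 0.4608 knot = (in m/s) 135.3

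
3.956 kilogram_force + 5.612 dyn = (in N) 38.8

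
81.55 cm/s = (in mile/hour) 1.824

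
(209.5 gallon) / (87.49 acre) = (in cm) 0.000224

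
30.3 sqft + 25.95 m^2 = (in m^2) 28.76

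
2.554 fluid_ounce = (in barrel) 0.0004751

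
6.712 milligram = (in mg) 6.712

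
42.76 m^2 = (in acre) 0.01057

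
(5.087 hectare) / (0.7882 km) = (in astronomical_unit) 4.314e-10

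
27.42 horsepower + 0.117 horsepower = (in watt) 2.053e+04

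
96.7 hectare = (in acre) 239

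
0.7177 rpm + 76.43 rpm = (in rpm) 77.15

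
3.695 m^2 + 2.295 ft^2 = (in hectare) 0.0003908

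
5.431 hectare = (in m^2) 5.431e+04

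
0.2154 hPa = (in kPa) 0.02154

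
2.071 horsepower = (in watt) 1544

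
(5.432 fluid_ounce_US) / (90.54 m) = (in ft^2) 1.91e-05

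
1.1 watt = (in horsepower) 0.001475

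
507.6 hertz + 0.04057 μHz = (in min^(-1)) 3.046e+04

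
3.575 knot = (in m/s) 1.839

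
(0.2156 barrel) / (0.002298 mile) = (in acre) 2.29e-06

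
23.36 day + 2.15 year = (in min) 1.164e+06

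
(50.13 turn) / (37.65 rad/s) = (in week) 1.383e-05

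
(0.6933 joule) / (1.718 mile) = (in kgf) 2.557e-05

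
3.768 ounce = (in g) 106.8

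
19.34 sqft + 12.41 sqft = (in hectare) 0.000295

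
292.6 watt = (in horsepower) 0.3924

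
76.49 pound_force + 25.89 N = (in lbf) 82.31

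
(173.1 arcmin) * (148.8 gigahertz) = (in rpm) 7.155e+10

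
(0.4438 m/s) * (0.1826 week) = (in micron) 4.901e+10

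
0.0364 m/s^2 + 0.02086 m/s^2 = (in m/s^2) 0.05726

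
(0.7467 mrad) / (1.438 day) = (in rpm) 5.739e-08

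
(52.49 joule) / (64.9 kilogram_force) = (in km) 8.247e-05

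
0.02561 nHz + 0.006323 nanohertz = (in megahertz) 3.193e-17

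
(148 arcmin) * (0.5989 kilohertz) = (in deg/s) 1477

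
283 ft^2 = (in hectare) 0.002629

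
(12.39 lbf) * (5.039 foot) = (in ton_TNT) 2.023e-08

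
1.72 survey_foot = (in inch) 20.64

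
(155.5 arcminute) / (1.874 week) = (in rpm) 3.811e-07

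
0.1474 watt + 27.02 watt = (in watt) 27.17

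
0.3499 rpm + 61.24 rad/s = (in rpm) 585.1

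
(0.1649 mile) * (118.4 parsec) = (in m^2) 9.696e+20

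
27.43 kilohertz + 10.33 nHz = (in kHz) 27.43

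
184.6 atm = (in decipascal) 1.87e+08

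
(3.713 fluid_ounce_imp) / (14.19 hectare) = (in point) 2.107e-06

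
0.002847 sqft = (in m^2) 0.0002645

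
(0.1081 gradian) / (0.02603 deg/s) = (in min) 0.06229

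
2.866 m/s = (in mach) 0.008417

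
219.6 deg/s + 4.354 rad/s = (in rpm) 78.18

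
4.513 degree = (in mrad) 78.77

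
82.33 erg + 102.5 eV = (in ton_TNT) 1.968e-15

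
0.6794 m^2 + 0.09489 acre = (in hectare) 0.03847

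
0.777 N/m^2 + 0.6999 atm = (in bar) 0.7092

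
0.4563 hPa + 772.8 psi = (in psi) 772.8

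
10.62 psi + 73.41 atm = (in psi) 1089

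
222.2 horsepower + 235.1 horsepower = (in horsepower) 457.3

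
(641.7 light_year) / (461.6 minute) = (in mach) 6.438e+11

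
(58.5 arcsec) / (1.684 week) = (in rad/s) 2.785e-10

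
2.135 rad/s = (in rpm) 20.39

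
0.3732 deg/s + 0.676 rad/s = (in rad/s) 0.6825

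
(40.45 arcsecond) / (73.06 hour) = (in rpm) 7.12e-09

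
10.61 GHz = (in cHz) 1.061e+12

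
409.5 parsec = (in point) 3.582e+22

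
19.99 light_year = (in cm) 1.891e+19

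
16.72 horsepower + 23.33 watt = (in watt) 1.249e+04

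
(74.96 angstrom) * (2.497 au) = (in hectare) 0.28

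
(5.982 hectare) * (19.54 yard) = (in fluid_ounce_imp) 3.762e+10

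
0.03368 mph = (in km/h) 0.0542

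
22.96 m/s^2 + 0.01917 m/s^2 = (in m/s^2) 22.98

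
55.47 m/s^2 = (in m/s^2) 55.47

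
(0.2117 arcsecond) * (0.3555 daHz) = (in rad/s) 3.649e-06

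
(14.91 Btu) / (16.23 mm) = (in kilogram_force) 9.884e+04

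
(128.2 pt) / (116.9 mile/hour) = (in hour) 2.404e-07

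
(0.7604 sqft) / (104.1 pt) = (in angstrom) 1.924e+10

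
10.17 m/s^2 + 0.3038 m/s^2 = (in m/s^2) 10.47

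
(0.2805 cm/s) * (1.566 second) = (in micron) 4393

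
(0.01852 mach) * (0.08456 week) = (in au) 2.156e-06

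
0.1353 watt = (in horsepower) 0.0001814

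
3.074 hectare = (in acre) 7.596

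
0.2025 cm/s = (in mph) 0.00453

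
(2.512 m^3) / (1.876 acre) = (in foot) 0.001086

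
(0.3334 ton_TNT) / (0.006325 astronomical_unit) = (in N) 1.474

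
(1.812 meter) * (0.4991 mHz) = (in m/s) 0.0009044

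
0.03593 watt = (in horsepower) 4.818e-05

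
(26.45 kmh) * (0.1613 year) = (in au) 0.0002498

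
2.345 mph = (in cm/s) 104.8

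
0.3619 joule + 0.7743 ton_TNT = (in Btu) 3.071e+06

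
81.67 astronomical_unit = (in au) 81.67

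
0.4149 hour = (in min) 24.89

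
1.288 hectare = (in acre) 3.183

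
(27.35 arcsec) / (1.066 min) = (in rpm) 1.98e-05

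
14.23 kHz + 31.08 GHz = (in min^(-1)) 1.865e+12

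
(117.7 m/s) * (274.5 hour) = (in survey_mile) 7.227e+04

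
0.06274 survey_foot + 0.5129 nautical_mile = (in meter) 949.9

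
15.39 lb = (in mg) 6.981e+06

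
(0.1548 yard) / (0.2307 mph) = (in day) 1.589e-05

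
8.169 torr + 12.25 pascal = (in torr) 8.261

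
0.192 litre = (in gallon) 0.05072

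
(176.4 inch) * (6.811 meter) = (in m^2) 30.52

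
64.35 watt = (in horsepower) 0.08629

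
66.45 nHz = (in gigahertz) 6.645e-17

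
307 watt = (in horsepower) 0.4117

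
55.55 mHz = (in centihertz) 5.555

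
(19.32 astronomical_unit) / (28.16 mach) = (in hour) 8.373e+04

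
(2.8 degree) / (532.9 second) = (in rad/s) 9.17e-05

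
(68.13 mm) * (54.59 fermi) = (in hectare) 3.719e-19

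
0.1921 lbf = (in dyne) 8.545e+04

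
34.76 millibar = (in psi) 0.5042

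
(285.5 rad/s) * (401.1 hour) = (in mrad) 4.123e+11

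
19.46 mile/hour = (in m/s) 8.699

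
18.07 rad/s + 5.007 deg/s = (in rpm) 173.4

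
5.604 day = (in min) 8070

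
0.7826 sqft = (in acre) 1.797e-05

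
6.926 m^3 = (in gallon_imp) 1524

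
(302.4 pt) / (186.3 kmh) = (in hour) 5.726e-07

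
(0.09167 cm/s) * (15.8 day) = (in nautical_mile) 0.6757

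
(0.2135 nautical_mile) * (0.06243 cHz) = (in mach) 0.000725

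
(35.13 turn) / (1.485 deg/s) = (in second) 8516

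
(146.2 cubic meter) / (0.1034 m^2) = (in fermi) 1.414e+18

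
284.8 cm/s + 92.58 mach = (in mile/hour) 7.052e+04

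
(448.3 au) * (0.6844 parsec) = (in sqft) 1.524e+31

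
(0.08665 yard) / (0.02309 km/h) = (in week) 2.043e-05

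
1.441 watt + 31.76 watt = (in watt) 33.2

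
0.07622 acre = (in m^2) 308.5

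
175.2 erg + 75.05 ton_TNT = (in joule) 3.14e+11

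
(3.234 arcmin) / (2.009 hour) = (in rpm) 1.242e-06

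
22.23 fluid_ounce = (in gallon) 0.1737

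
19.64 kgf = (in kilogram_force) 19.64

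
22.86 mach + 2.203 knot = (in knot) 1.513e+04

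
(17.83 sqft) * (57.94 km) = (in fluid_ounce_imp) 3.378e+09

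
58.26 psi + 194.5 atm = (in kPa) 2.011e+04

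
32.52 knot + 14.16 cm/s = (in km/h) 60.74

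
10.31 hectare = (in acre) 25.48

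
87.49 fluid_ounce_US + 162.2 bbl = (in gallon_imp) 5673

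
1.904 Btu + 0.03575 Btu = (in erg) 2.047e+10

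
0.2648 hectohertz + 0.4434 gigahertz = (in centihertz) 4.434e+10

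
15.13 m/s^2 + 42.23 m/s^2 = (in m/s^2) 57.36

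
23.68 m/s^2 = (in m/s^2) 23.68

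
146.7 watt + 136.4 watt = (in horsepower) 0.3796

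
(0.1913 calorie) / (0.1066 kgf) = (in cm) 76.56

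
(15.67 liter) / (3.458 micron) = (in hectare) 0.4532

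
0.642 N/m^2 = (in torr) 0.004815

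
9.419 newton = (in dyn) 9.419e+05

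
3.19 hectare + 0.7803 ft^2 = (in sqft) 3.434e+05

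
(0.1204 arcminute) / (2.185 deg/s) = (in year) 2.912e-11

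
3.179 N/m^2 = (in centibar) 0.003179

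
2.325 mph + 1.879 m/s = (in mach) 0.008571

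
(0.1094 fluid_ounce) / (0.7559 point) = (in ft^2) 0.1306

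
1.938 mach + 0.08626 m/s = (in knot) 1283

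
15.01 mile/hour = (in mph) 15.01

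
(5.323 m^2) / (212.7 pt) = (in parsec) 2.299e-15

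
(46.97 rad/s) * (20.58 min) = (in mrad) 5.8e+07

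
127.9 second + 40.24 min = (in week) 0.004204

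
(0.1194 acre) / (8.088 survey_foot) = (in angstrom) 1.96e+12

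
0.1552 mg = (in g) 0.0001552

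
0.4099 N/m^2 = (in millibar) 0.004099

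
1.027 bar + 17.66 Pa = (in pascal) 1.027e+05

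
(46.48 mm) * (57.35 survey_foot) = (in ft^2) 8.746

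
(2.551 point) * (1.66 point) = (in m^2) 5.27e-07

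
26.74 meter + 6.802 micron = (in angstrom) 2.674e+11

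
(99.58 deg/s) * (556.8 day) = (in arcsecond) 1.725e+13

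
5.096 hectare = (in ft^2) 5.485e+05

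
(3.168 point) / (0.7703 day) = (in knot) 3.264e-08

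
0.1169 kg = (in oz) 4.124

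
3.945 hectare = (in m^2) 3.945e+04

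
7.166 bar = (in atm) 7.072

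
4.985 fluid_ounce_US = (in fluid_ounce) 4.985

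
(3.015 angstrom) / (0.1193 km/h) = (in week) 1.504e-14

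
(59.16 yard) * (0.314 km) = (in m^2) 1.699e+04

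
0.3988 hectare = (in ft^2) 4.293e+04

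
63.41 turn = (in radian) 398.4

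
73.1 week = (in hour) 1.228e+04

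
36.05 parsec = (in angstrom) 1.112e+28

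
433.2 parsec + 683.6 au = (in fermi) 1.337e+34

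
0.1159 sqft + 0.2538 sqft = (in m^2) 0.03435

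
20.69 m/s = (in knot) 40.22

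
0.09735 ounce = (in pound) 0.006084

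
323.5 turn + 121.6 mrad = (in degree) 1.165e+05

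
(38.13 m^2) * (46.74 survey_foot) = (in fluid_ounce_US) 1.837e+07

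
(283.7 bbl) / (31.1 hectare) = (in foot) 0.0004758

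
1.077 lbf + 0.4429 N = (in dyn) 5.234e+05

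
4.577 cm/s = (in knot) 0.08897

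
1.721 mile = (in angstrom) 2.77e+13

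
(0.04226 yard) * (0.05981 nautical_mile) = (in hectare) 0.000428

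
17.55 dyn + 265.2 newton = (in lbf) 59.62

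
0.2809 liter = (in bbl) 0.001767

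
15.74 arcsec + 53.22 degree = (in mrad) 928.9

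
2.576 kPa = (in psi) 0.3736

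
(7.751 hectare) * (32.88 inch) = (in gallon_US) 1.71e+07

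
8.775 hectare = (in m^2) 8.775e+04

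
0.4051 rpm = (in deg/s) 2.431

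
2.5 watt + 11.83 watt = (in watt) 14.33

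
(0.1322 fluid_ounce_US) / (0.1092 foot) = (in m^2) 0.0001175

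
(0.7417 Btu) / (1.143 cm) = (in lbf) 1.539e+04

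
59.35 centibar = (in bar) 0.5935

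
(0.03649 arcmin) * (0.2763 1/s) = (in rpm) 2.801e-05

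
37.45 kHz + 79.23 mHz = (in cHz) 3.745e+06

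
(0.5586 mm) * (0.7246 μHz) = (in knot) 7.868e-10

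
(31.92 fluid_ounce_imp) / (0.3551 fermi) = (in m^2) 2.554e+12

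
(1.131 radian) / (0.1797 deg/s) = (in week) 0.0005962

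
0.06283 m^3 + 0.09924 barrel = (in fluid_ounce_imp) 2767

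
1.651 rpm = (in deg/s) 9.906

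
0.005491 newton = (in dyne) 549.1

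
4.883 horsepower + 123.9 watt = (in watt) 3765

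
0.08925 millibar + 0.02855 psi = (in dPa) 2058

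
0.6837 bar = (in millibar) 683.7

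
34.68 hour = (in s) 1.248e+05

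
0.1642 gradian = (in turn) 0.0004105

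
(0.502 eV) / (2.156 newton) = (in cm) 3.73e-18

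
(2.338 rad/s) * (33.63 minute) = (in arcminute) 1.622e+07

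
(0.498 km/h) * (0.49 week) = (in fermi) 4.1e+19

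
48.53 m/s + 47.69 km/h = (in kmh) 222.4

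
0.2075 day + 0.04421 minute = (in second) 1.793e+04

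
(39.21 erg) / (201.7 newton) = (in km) 1.944e-11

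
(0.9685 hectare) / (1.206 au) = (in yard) 5.871e-08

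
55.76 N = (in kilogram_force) 5.686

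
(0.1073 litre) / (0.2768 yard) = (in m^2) 0.0004239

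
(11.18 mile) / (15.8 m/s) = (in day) 0.01318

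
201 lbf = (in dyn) 8.941e+07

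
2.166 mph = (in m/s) 0.9683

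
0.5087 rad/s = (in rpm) 4.858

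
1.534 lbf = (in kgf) 0.6958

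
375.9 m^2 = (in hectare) 0.03759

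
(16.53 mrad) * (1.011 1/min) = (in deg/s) 0.01596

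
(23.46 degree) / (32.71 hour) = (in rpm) 3.32e-05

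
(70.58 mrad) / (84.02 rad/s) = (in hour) 2.333e-07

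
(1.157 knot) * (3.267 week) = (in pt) 3.334e+09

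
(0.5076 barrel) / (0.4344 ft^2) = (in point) 5668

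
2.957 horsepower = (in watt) 2205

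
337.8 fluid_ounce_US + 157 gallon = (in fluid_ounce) 2.043e+04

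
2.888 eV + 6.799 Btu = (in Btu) 6.799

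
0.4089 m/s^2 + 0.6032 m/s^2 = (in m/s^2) 1.012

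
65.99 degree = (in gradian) 73.32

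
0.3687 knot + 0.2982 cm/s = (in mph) 0.431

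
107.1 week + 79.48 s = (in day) 749.7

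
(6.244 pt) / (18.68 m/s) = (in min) 1.965e-06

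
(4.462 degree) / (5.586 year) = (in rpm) 4.222e-09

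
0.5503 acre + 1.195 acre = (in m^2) 7063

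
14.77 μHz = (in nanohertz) 1.477e+04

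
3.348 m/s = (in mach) 0.009833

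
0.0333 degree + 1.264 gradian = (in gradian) 1.301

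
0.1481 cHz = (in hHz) 1.481e-05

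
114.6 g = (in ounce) 4.042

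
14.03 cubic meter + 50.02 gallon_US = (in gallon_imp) 3128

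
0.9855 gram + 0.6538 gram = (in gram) 1.639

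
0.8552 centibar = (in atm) 0.00844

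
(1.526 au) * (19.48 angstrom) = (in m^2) 444.7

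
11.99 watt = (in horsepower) 0.01608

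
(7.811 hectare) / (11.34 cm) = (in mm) 6.888e+08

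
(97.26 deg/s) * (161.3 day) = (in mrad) 2.366e+10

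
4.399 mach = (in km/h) 5392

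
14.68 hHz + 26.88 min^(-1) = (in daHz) 146.8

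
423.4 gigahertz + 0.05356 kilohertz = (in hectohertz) 4.234e+09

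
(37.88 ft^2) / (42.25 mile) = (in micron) 51.76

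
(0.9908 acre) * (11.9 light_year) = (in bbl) 2.839e+21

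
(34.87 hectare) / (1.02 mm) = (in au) 0.002285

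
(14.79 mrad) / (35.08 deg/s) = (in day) 2.796e-07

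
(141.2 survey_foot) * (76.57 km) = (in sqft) 3.547e+07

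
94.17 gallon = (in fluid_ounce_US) 1.205e+04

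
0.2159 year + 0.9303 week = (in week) 12.19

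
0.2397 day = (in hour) 5.753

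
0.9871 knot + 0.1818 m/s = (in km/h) 2.483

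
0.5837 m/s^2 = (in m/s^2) 0.5837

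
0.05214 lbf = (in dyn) 2.319e+04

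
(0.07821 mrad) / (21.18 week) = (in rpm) 5.83e-11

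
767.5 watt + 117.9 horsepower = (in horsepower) 118.9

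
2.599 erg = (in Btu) 2.463e-10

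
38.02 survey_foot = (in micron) 1.159e+07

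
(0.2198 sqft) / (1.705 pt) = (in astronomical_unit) 2.269e-10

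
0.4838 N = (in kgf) 0.04933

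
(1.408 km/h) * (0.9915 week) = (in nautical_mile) 126.6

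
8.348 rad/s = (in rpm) 79.72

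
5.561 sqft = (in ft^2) 5.561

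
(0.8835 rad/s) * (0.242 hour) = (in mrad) 7.697e+05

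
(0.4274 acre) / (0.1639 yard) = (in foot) 3.786e+04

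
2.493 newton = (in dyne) 2.493e+05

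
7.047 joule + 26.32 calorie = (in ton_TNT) 2.8e-08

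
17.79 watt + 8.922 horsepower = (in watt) 6671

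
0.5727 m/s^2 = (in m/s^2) 0.5727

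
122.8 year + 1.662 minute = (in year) 122.8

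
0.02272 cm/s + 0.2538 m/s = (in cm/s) 25.4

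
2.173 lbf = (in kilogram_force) 0.9857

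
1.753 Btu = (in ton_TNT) 4.42e-07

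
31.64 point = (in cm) 1.116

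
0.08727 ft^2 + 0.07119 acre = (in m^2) 288.1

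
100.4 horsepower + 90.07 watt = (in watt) 7.496e+04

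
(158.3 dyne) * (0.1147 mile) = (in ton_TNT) 6.984e-11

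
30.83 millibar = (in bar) 0.03083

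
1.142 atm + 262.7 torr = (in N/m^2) 1.507e+05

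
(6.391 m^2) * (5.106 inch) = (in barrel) 5.213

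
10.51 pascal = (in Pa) 10.51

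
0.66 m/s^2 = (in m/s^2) 0.66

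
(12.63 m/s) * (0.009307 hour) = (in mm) 4.232e+05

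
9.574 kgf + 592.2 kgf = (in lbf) 1327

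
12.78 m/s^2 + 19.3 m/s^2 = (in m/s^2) 32.08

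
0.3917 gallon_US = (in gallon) 0.3917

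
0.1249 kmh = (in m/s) 0.03469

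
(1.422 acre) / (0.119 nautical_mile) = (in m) 26.11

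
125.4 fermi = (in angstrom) 0.001254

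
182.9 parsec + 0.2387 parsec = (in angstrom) 5.651e+28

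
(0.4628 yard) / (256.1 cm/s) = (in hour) 4.59e-05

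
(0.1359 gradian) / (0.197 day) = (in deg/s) 7.186e-06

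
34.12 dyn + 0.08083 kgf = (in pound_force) 0.1783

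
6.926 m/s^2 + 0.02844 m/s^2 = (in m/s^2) 6.954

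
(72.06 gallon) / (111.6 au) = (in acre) 4.037e-18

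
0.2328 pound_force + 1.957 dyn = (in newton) 1.036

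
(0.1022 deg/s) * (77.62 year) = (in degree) 2.502e+08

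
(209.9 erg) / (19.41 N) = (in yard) 1.183e-06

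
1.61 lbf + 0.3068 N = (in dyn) 7.468e+05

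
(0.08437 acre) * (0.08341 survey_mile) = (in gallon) 1.211e+07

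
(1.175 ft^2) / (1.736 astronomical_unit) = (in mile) 2.612e-16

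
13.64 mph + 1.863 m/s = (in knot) 15.47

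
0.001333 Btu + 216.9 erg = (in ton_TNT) 3.361e-10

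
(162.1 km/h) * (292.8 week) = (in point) 2.26e+13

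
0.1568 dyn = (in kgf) 1.599e-07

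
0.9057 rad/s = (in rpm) 8.649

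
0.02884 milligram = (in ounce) 1.017e-06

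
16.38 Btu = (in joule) 1.728e+04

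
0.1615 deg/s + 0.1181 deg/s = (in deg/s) 0.2796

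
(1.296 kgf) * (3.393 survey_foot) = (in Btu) 0.01246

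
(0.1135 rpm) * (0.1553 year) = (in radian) 5.821e+04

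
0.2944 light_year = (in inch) 1.097e+17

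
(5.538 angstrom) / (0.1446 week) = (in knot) 1.231e-14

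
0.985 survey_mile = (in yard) 1734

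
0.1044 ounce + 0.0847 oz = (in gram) 5.361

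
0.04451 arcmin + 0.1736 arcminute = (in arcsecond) 13.09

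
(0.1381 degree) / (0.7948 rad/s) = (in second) 0.003033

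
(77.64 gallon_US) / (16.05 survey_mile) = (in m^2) 1.138e-05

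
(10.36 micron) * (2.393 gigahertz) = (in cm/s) 2.479e+06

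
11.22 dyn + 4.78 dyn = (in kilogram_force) 1.632e-05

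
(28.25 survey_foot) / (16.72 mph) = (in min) 0.0192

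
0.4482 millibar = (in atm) 0.0004423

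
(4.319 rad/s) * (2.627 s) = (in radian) 11.35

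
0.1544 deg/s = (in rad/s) 0.002695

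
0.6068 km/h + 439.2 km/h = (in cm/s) 1.222e+04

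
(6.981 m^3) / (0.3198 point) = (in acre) 15.29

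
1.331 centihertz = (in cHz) 1.331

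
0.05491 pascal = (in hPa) 0.0005491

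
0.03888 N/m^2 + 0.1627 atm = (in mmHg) 123.7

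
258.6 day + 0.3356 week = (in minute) 3.758e+05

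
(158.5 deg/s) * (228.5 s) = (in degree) 3.622e+04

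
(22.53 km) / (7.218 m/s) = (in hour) 0.867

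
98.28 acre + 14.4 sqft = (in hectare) 39.77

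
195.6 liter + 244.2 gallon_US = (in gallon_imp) 246.4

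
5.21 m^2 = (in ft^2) 56.08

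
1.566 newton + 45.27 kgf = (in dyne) 4.455e+07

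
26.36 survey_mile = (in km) 42.42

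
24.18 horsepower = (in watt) 1.803e+04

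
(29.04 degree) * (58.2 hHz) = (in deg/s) 1.69e+05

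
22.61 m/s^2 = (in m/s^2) 22.61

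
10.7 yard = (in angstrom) 9.784e+10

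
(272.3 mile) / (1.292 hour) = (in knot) 183.1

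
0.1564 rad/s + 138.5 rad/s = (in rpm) 1324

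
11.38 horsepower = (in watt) 8486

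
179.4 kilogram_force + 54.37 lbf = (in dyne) 2.001e+08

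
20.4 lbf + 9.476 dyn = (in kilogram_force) 9.253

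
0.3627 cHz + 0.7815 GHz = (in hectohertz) 7.815e+06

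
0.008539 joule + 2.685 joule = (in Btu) 0.002553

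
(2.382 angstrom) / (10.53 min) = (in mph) 8.434e-13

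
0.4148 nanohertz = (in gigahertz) 4.148e-19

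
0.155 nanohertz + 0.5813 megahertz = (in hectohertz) 5813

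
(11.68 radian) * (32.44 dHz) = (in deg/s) 2171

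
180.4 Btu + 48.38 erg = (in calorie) 4.549e+04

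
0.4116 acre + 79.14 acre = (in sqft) 3.465e+06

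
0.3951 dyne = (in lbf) 8.882e-07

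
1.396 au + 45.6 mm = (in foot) 6.852e+11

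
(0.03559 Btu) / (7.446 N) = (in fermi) 5.043e+15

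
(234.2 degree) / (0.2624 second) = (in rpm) 148.8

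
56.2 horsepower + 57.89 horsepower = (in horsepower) 114.1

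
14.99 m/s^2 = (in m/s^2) 14.99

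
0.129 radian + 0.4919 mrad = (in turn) 0.02061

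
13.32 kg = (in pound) 29.37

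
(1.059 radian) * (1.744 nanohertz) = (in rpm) 1.764e-08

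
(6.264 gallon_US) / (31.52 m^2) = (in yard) 0.0008227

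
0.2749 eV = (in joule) 4.404e-20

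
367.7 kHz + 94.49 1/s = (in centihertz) 3.678e+07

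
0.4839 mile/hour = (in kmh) 0.7788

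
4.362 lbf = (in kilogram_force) 1.979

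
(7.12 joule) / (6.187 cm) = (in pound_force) 25.87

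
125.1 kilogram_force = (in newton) 1227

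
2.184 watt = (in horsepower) 0.002929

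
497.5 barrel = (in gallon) 2.09e+04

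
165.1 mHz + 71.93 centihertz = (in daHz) 0.08844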